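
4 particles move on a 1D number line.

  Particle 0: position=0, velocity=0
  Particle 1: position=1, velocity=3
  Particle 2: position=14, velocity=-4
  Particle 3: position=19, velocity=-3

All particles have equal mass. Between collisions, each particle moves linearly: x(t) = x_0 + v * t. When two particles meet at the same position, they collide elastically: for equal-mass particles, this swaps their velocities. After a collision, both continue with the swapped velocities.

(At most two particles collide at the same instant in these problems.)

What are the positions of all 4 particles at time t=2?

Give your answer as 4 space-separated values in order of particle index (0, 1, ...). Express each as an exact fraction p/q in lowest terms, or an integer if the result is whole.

Collision at t=13/7: particles 1 and 2 swap velocities; positions: p0=0 p1=46/7 p2=46/7 p3=94/7; velocities now: v0=0 v1=-4 v2=3 v3=-3
Advance to t=2 (no further collisions before then); velocities: v0=0 v1=-4 v2=3 v3=-3; positions = 0 6 7 13

Answer: 0 6 7 13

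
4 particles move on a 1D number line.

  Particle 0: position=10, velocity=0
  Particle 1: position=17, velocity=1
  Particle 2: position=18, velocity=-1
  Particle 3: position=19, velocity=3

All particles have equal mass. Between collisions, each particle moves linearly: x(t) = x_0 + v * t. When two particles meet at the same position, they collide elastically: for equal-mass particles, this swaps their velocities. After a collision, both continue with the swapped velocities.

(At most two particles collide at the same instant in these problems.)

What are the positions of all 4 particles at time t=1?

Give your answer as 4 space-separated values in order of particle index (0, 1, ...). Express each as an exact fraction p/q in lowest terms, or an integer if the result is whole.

Collision at t=1/2: particles 1 and 2 swap velocities; positions: p0=10 p1=35/2 p2=35/2 p3=41/2; velocities now: v0=0 v1=-1 v2=1 v3=3
Advance to t=1 (no further collisions before then); velocities: v0=0 v1=-1 v2=1 v3=3; positions = 10 17 18 22

Answer: 10 17 18 22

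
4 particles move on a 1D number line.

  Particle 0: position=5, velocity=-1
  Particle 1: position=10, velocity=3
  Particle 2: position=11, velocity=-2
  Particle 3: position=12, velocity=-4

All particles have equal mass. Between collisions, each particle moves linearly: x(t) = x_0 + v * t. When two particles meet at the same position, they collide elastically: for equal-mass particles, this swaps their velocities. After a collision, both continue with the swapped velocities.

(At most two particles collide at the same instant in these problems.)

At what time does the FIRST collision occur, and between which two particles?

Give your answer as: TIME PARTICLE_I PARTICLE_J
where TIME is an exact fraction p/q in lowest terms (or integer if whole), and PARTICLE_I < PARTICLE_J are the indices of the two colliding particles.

Pair (0,1): pos 5,10 vel -1,3 -> not approaching (rel speed -4 <= 0)
Pair (1,2): pos 10,11 vel 3,-2 -> gap=1, closing at 5/unit, collide at t=1/5
Pair (2,3): pos 11,12 vel -2,-4 -> gap=1, closing at 2/unit, collide at t=1/2
Earliest collision: t=1/5 between 1 and 2

Answer: 1/5 1 2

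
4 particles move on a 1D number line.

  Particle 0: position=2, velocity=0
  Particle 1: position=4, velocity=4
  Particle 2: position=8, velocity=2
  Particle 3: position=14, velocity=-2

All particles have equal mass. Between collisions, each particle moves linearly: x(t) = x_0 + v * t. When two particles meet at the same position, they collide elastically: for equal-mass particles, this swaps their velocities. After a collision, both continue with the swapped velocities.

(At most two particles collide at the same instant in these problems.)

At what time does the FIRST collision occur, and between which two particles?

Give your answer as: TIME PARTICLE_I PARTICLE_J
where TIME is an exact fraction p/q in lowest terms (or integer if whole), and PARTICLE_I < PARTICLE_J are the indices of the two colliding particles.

Answer: 3/2 2 3

Derivation:
Pair (0,1): pos 2,4 vel 0,4 -> not approaching (rel speed -4 <= 0)
Pair (1,2): pos 4,8 vel 4,2 -> gap=4, closing at 2/unit, collide at t=2
Pair (2,3): pos 8,14 vel 2,-2 -> gap=6, closing at 4/unit, collide at t=3/2
Earliest collision: t=3/2 between 2 and 3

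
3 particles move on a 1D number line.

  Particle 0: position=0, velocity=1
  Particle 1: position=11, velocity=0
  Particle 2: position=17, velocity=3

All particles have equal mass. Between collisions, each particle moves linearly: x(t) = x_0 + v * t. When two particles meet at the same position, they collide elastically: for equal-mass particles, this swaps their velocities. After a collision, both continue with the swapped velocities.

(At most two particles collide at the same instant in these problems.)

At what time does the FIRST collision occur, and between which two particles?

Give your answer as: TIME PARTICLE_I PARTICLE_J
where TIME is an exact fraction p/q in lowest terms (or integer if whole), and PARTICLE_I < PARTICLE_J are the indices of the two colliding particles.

Answer: 11 0 1

Derivation:
Pair (0,1): pos 0,11 vel 1,0 -> gap=11, closing at 1/unit, collide at t=11
Pair (1,2): pos 11,17 vel 0,3 -> not approaching (rel speed -3 <= 0)
Earliest collision: t=11 between 0 and 1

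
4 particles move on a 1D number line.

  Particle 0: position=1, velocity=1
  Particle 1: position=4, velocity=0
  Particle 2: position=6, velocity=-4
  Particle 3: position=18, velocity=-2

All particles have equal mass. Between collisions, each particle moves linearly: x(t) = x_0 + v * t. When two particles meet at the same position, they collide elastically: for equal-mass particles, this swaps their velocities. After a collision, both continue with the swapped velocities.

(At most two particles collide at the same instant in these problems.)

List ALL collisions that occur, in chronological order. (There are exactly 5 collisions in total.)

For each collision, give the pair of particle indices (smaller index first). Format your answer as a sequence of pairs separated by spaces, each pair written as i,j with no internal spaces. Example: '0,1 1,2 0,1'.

Answer: 1,2 0,1 1,2 2,3 1,2

Derivation:
Collision at t=1/2: particles 1 and 2 swap velocities; positions: p0=3/2 p1=4 p2=4 p3=17; velocities now: v0=1 v1=-4 v2=0 v3=-2
Collision at t=1: particles 0 and 1 swap velocities; positions: p0=2 p1=2 p2=4 p3=16; velocities now: v0=-4 v1=1 v2=0 v3=-2
Collision at t=3: particles 1 and 2 swap velocities; positions: p0=-6 p1=4 p2=4 p3=12; velocities now: v0=-4 v1=0 v2=1 v3=-2
Collision at t=17/3: particles 2 and 3 swap velocities; positions: p0=-50/3 p1=4 p2=20/3 p3=20/3; velocities now: v0=-4 v1=0 v2=-2 v3=1
Collision at t=7: particles 1 and 2 swap velocities; positions: p0=-22 p1=4 p2=4 p3=8; velocities now: v0=-4 v1=-2 v2=0 v3=1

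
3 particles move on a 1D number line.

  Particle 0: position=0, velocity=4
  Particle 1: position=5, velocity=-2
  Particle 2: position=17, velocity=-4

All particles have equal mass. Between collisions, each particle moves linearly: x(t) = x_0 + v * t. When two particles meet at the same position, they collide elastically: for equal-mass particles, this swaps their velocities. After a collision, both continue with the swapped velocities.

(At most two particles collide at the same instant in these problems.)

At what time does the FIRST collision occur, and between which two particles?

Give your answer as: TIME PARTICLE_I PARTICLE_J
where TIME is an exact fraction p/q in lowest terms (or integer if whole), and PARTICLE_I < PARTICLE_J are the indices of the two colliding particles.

Pair (0,1): pos 0,5 vel 4,-2 -> gap=5, closing at 6/unit, collide at t=5/6
Pair (1,2): pos 5,17 vel -2,-4 -> gap=12, closing at 2/unit, collide at t=6
Earliest collision: t=5/6 between 0 and 1

Answer: 5/6 0 1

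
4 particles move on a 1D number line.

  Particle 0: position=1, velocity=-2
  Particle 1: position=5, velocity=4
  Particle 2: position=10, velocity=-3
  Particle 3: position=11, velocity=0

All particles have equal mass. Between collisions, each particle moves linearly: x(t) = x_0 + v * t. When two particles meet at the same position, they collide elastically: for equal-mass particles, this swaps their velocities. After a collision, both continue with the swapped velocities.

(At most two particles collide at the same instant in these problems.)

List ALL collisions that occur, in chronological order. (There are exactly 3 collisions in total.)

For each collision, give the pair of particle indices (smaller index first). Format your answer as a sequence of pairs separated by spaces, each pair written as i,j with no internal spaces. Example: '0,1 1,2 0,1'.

Collision at t=5/7: particles 1 and 2 swap velocities; positions: p0=-3/7 p1=55/7 p2=55/7 p3=11; velocities now: v0=-2 v1=-3 v2=4 v3=0
Collision at t=3/2: particles 2 and 3 swap velocities; positions: p0=-2 p1=11/2 p2=11 p3=11; velocities now: v0=-2 v1=-3 v2=0 v3=4
Collision at t=9: particles 0 and 1 swap velocities; positions: p0=-17 p1=-17 p2=11 p3=41; velocities now: v0=-3 v1=-2 v2=0 v3=4

Answer: 1,2 2,3 0,1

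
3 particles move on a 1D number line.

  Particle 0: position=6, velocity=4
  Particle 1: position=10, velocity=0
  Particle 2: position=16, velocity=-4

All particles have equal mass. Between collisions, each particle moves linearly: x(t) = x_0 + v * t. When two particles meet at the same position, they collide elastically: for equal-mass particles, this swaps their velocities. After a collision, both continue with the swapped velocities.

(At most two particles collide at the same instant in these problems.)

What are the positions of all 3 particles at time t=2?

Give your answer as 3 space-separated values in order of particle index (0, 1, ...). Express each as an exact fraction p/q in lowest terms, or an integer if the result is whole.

Collision at t=1: particles 0 and 1 swap velocities; positions: p0=10 p1=10 p2=12; velocities now: v0=0 v1=4 v2=-4
Collision at t=5/4: particles 1 and 2 swap velocities; positions: p0=10 p1=11 p2=11; velocities now: v0=0 v1=-4 v2=4
Collision at t=3/2: particles 0 and 1 swap velocities; positions: p0=10 p1=10 p2=12; velocities now: v0=-4 v1=0 v2=4
Advance to t=2 (no further collisions before then); velocities: v0=-4 v1=0 v2=4; positions = 8 10 14

Answer: 8 10 14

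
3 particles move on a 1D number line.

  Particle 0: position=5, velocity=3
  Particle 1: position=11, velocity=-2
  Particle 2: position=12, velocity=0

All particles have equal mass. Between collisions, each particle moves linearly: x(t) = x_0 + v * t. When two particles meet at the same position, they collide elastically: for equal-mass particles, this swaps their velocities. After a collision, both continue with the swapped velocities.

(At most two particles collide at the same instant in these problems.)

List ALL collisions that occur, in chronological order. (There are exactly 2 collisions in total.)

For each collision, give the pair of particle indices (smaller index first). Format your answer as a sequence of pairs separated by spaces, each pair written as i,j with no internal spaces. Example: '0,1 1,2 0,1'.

Collision at t=6/5: particles 0 and 1 swap velocities; positions: p0=43/5 p1=43/5 p2=12; velocities now: v0=-2 v1=3 v2=0
Collision at t=7/3: particles 1 and 2 swap velocities; positions: p0=19/3 p1=12 p2=12; velocities now: v0=-2 v1=0 v2=3

Answer: 0,1 1,2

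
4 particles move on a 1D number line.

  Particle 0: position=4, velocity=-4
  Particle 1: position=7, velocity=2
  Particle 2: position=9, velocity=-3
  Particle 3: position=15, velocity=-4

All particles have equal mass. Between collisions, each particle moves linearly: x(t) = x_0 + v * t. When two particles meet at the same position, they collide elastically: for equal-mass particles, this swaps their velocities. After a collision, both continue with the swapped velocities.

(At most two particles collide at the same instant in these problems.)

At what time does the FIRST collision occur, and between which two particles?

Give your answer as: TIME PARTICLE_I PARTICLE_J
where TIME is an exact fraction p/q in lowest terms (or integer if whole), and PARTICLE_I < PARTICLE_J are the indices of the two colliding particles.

Pair (0,1): pos 4,7 vel -4,2 -> not approaching (rel speed -6 <= 0)
Pair (1,2): pos 7,9 vel 2,-3 -> gap=2, closing at 5/unit, collide at t=2/5
Pair (2,3): pos 9,15 vel -3,-4 -> gap=6, closing at 1/unit, collide at t=6
Earliest collision: t=2/5 between 1 and 2

Answer: 2/5 1 2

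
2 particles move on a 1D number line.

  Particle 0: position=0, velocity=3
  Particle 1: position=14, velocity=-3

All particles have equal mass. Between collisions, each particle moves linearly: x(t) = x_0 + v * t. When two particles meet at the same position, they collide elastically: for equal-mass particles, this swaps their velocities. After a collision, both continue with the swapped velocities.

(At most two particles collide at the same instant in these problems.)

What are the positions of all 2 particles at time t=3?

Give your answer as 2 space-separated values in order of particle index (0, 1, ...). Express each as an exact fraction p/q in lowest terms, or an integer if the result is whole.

Answer: 5 9

Derivation:
Collision at t=7/3: particles 0 and 1 swap velocities; positions: p0=7 p1=7; velocities now: v0=-3 v1=3
Advance to t=3 (no further collisions before then); velocities: v0=-3 v1=3; positions = 5 9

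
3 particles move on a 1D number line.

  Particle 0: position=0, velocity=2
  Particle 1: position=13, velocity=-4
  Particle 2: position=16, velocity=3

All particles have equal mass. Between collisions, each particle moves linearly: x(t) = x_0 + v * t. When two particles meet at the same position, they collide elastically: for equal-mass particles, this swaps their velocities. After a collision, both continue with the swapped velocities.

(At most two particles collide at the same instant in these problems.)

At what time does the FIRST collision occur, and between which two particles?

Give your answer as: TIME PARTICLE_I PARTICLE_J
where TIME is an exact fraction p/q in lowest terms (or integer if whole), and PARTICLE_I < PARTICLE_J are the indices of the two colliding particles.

Pair (0,1): pos 0,13 vel 2,-4 -> gap=13, closing at 6/unit, collide at t=13/6
Pair (1,2): pos 13,16 vel -4,3 -> not approaching (rel speed -7 <= 0)
Earliest collision: t=13/6 between 0 and 1

Answer: 13/6 0 1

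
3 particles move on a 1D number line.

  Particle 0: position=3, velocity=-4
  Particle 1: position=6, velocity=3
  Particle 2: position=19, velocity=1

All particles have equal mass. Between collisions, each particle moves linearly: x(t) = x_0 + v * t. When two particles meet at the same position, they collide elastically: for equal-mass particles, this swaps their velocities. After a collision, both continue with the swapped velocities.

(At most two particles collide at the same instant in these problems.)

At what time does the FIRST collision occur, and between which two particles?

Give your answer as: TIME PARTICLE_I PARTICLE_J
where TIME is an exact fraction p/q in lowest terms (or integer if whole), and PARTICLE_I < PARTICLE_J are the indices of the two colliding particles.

Answer: 13/2 1 2

Derivation:
Pair (0,1): pos 3,6 vel -4,3 -> not approaching (rel speed -7 <= 0)
Pair (1,2): pos 6,19 vel 3,1 -> gap=13, closing at 2/unit, collide at t=13/2
Earliest collision: t=13/2 between 1 and 2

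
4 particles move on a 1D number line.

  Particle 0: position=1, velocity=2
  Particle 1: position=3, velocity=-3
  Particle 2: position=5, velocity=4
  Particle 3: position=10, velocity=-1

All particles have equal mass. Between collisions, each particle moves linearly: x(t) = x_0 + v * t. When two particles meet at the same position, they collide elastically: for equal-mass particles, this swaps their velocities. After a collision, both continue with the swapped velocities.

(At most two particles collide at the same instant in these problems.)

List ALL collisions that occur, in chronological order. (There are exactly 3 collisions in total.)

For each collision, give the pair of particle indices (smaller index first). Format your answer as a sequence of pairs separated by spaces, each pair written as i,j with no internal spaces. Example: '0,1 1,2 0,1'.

Collision at t=2/5: particles 0 and 1 swap velocities; positions: p0=9/5 p1=9/5 p2=33/5 p3=48/5; velocities now: v0=-3 v1=2 v2=4 v3=-1
Collision at t=1: particles 2 and 3 swap velocities; positions: p0=0 p1=3 p2=9 p3=9; velocities now: v0=-3 v1=2 v2=-1 v3=4
Collision at t=3: particles 1 and 2 swap velocities; positions: p0=-6 p1=7 p2=7 p3=17; velocities now: v0=-3 v1=-1 v2=2 v3=4

Answer: 0,1 2,3 1,2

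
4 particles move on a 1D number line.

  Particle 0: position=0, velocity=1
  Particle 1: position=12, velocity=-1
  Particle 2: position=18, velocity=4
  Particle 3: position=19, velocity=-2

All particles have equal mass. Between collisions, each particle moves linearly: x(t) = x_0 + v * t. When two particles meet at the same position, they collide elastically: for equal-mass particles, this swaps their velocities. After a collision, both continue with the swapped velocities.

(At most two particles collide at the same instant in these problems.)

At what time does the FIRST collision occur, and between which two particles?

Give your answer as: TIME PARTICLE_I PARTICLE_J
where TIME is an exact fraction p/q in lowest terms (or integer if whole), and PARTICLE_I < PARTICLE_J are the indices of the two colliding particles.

Answer: 1/6 2 3

Derivation:
Pair (0,1): pos 0,12 vel 1,-1 -> gap=12, closing at 2/unit, collide at t=6
Pair (1,2): pos 12,18 vel -1,4 -> not approaching (rel speed -5 <= 0)
Pair (2,3): pos 18,19 vel 4,-2 -> gap=1, closing at 6/unit, collide at t=1/6
Earliest collision: t=1/6 between 2 and 3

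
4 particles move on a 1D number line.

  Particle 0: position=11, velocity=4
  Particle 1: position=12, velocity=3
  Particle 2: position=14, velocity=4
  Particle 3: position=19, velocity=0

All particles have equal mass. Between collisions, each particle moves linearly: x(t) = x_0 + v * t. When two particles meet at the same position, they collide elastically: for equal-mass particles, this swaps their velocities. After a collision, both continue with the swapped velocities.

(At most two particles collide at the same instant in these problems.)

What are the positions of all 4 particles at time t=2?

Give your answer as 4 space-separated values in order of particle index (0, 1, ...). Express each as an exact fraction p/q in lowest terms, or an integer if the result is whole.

Collision at t=1: particles 0 and 1 swap velocities; positions: p0=15 p1=15 p2=18 p3=19; velocities now: v0=3 v1=4 v2=4 v3=0
Collision at t=5/4: particles 2 and 3 swap velocities; positions: p0=63/4 p1=16 p2=19 p3=19; velocities now: v0=3 v1=4 v2=0 v3=4
Collision at t=2: particles 1 and 2 swap velocities; positions: p0=18 p1=19 p2=19 p3=22; velocities now: v0=3 v1=0 v2=4 v3=4
Advance to t=2 (no further collisions before then); velocities: v0=3 v1=0 v2=4 v3=4; positions = 18 19 19 22

Answer: 18 19 19 22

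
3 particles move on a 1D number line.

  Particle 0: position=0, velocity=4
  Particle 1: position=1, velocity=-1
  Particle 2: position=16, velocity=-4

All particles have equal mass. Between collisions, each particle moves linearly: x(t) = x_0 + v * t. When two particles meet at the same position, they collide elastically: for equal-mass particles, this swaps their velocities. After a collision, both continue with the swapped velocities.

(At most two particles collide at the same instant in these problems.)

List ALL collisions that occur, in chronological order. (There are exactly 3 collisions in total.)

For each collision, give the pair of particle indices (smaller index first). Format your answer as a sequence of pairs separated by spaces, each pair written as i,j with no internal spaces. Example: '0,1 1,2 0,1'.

Collision at t=1/5: particles 0 and 1 swap velocities; positions: p0=4/5 p1=4/5 p2=76/5; velocities now: v0=-1 v1=4 v2=-4
Collision at t=2: particles 1 and 2 swap velocities; positions: p0=-1 p1=8 p2=8; velocities now: v0=-1 v1=-4 v2=4
Collision at t=5: particles 0 and 1 swap velocities; positions: p0=-4 p1=-4 p2=20; velocities now: v0=-4 v1=-1 v2=4

Answer: 0,1 1,2 0,1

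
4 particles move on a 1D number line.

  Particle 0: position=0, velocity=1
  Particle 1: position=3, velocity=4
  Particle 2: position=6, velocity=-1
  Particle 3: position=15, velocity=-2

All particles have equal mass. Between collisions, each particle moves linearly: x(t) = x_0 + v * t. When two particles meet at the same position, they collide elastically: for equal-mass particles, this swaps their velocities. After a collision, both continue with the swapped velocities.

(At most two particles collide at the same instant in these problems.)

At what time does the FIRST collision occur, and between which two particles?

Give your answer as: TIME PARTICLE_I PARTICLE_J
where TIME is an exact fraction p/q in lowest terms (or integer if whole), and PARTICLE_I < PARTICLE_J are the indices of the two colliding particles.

Pair (0,1): pos 0,3 vel 1,4 -> not approaching (rel speed -3 <= 0)
Pair (1,2): pos 3,6 vel 4,-1 -> gap=3, closing at 5/unit, collide at t=3/5
Pair (2,3): pos 6,15 vel -1,-2 -> gap=9, closing at 1/unit, collide at t=9
Earliest collision: t=3/5 between 1 and 2

Answer: 3/5 1 2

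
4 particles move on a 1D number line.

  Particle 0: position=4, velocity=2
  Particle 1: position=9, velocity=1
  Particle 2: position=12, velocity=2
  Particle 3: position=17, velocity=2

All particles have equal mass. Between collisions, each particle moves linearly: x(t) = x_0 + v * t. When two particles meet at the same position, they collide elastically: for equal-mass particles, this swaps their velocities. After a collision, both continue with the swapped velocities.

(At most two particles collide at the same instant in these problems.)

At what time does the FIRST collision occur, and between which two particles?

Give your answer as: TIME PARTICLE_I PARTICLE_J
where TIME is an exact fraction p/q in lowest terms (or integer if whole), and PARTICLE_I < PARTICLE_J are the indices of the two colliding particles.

Pair (0,1): pos 4,9 vel 2,1 -> gap=5, closing at 1/unit, collide at t=5
Pair (1,2): pos 9,12 vel 1,2 -> not approaching (rel speed -1 <= 0)
Pair (2,3): pos 12,17 vel 2,2 -> not approaching (rel speed 0 <= 0)
Earliest collision: t=5 between 0 and 1

Answer: 5 0 1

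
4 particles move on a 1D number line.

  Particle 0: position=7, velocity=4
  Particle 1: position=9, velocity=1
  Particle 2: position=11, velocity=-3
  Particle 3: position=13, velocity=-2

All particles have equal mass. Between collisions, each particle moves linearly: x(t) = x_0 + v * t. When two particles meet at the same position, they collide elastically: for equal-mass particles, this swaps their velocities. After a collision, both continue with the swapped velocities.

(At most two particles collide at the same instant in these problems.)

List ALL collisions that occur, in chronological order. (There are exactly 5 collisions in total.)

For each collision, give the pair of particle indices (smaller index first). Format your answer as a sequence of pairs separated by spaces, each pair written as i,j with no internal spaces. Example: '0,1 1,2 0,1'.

Answer: 1,2 0,1 1,2 2,3 1,2

Derivation:
Collision at t=1/2: particles 1 and 2 swap velocities; positions: p0=9 p1=19/2 p2=19/2 p3=12; velocities now: v0=4 v1=-3 v2=1 v3=-2
Collision at t=4/7: particles 0 and 1 swap velocities; positions: p0=65/7 p1=65/7 p2=67/7 p3=83/7; velocities now: v0=-3 v1=4 v2=1 v3=-2
Collision at t=2/3: particles 1 and 2 swap velocities; positions: p0=9 p1=29/3 p2=29/3 p3=35/3; velocities now: v0=-3 v1=1 v2=4 v3=-2
Collision at t=1: particles 2 and 3 swap velocities; positions: p0=8 p1=10 p2=11 p3=11; velocities now: v0=-3 v1=1 v2=-2 v3=4
Collision at t=4/3: particles 1 and 2 swap velocities; positions: p0=7 p1=31/3 p2=31/3 p3=37/3; velocities now: v0=-3 v1=-2 v2=1 v3=4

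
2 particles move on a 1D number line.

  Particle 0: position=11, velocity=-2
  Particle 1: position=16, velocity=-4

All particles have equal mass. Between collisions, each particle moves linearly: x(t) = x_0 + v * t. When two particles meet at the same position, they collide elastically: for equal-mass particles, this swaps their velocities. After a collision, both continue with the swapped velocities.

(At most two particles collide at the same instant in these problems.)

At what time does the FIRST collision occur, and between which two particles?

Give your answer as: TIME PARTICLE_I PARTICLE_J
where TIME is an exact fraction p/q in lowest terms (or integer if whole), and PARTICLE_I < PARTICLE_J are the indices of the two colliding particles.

Answer: 5/2 0 1

Derivation:
Pair (0,1): pos 11,16 vel -2,-4 -> gap=5, closing at 2/unit, collide at t=5/2
Earliest collision: t=5/2 between 0 and 1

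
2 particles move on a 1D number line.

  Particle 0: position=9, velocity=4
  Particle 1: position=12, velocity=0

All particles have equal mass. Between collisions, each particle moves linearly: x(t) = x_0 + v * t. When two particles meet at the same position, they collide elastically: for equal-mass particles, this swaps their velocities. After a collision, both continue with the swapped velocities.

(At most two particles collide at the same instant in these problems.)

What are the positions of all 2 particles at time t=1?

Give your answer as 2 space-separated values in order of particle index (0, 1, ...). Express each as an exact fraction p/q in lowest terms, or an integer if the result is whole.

Collision at t=3/4: particles 0 and 1 swap velocities; positions: p0=12 p1=12; velocities now: v0=0 v1=4
Advance to t=1 (no further collisions before then); velocities: v0=0 v1=4; positions = 12 13

Answer: 12 13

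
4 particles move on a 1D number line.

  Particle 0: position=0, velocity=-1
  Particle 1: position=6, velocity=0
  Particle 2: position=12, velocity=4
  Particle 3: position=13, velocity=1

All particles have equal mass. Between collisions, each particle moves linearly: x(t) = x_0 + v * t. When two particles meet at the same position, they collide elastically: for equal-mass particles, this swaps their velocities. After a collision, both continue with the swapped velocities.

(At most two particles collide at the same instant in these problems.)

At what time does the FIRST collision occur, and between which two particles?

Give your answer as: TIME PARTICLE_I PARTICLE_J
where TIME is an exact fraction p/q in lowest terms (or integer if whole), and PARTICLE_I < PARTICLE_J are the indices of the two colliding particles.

Answer: 1/3 2 3

Derivation:
Pair (0,1): pos 0,6 vel -1,0 -> not approaching (rel speed -1 <= 0)
Pair (1,2): pos 6,12 vel 0,4 -> not approaching (rel speed -4 <= 0)
Pair (2,3): pos 12,13 vel 4,1 -> gap=1, closing at 3/unit, collide at t=1/3
Earliest collision: t=1/3 between 2 and 3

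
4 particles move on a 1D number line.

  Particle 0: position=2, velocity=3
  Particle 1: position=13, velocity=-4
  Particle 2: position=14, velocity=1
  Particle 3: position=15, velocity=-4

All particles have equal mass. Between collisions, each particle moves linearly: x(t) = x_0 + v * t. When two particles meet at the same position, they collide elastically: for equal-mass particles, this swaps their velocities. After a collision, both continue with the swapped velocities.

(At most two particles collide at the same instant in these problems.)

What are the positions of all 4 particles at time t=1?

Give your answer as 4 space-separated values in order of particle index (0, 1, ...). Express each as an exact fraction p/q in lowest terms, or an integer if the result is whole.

Collision at t=1/5: particles 2 and 3 swap velocities; positions: p0=13/5 p1=61/5 p2=71/5 p3=71/5; velocities now: v0=3 v1=-4 v2=-4 v3=1
Advance to t=1 (no further collisions before then); velocities: v0=3 v1=-4 v2=-4 v3=1; positions = 5 9 11 15

Answer: 5 9 11 15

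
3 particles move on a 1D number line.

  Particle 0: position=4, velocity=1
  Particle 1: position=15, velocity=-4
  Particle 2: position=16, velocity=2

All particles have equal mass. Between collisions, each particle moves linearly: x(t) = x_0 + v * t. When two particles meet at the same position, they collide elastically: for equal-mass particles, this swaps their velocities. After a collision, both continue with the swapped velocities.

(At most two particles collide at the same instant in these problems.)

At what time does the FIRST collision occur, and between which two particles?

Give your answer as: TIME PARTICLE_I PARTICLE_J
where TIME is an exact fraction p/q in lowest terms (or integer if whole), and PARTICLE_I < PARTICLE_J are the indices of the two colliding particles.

Pair (0,1): pos 4,15 vel 1,-4 -> gap=11, closing at 5/unit, collide at t=11/5
Pair (1,2): pos 15,16 vel -4,2 -> not approaching (rel speed -6 <= 0)
Earliest collision: t=11/5 between 0 and 1

Answer: 11/5 0 1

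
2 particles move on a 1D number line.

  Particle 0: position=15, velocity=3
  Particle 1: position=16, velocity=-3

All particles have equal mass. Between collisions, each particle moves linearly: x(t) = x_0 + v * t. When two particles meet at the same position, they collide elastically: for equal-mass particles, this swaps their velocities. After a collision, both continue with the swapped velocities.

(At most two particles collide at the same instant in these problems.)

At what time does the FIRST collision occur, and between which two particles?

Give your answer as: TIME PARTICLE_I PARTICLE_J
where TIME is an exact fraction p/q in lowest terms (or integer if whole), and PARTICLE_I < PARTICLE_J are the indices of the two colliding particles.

Pair (0,1): pos 15,16 vel 3,-3 -> gap=1, closing at 6/unit, collide at t=1/6
Earliest collision: t=1/6 between 0 and 1

Answer: 1/6 0 1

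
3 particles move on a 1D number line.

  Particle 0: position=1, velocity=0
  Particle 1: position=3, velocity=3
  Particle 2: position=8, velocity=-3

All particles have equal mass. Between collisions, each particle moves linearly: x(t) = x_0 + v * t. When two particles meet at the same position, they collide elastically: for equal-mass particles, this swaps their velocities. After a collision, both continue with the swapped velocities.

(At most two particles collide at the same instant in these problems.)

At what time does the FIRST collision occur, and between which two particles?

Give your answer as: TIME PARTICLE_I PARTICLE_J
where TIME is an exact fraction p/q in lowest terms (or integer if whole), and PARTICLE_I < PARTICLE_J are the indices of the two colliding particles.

Answer: 5/6 1 2

Derivation:
Pair (0,1): pos 1,3 vel 0,3 -> not approaching (rel speed -3 <= 0)
Pair (1,2): pos 3,8 vel 3,-3 -> gap=5, closing at 6/unit, collide at t=5/6
Earliest collision: t=5/6 between 1 and 2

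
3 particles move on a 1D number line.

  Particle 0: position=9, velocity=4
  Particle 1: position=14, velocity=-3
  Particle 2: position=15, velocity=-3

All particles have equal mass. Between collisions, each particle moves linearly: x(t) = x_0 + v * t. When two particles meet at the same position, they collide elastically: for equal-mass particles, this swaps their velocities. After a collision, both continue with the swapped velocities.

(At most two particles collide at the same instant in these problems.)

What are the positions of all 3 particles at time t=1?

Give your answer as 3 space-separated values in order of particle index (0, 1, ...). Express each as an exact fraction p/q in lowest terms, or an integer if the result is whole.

Collision at t=5/7: particles 0 and 1 swap velocities; positions: p0=83/7 p1=83/7 p2=90/7; velocities now: v0=-3 v1=4 v2=-3
Collision at t=6/7: particles 1 and 2 swap velocities; positions: p0=80/7 p1=87/7 p2=87/7; velocities now: v0=-3 v1=-3 v2=4
Advance to t=1 (no further collisions before then); velocities: v0=-3 v1=-3 v2=4; positions = 11 12 13

Answer: 11 12 13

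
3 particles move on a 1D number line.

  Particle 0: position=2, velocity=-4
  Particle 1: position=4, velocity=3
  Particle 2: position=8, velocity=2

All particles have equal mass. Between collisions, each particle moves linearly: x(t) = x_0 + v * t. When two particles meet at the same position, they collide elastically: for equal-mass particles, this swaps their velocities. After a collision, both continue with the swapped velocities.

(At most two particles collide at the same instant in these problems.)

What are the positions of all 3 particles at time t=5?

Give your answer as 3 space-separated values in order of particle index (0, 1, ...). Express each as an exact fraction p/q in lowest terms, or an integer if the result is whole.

Collision at t=4: particles 1 and 2 swap velocities; positions: p0=-14 p1=16 p2=16; velocities now: v0=-4 v1=2 v2=3
Advance to t=5 (no further collisions before then); velocities: v0=-4 v1=2 v2=3; positions = -18 18 19

Answer: -18 18 19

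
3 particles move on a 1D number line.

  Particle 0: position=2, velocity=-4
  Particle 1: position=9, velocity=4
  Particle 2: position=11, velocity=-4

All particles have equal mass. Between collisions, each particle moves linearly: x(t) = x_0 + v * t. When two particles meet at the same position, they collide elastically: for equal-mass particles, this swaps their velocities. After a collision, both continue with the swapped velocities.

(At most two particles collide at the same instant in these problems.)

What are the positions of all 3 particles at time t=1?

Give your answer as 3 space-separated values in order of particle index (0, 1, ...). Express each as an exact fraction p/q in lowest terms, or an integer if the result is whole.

Collision at t=1/4: particles 1 and 2 swap velocities; positions: p0=1 p1=10 p2=10; velocities now: v0=-4 v1=-4 v2=4
Advance to t=1 (no further collisions before then); velocities: v0=-4 v1=-4 v2=4; positions = -2 7 13

Answer: -2 7 13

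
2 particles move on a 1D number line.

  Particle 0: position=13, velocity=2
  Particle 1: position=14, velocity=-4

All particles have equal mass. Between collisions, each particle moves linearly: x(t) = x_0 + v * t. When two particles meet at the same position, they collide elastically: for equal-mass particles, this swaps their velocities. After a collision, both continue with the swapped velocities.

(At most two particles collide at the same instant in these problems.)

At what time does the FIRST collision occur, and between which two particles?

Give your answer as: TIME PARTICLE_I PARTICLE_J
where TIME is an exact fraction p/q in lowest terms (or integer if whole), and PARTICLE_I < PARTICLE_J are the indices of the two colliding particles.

Pair (0,1): pos 13,14 vel 2,-4 -> gap=1, closing at 6/unit, collide at t=1/6
Earliest collision: t=1/6 between 0 and 1

Answer: 1/6 0 1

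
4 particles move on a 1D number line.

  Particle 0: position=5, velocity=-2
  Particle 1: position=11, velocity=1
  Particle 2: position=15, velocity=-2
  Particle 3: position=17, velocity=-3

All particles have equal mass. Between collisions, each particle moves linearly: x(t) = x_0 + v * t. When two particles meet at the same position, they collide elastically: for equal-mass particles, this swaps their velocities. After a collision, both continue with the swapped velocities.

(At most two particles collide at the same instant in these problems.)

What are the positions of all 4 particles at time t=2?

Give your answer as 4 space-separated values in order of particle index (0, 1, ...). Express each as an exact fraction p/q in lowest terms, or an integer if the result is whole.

Collision at t=4/3: particles 1 and 2 swap velocities; positions: p0=7/3 p1=37/3 p2=37/3 p3=13; velocities now: v0=-2 v1=-2 v2=1 v3=-3
Collision at t=3/2: particles 2 and 3 swap velocities; positions: p0=2 p1=12 p2=25/2 p3=25/2; velocities now: v0=-2 v1=-2 v2=-3 v3=1
Collision at t=2: particles 1 and 2 swap velocities; positions: p0=1 p1=11 p2=11 p3=13; velocities now: v0=-2 v1=-3 v2=-2 v3=1
Advance to t=2 (no further collisions before then); velocities: v0=-2 v1=-3 v2=-2 v3=1; positions = 1 11 11 13

Answer: 1 11 11 13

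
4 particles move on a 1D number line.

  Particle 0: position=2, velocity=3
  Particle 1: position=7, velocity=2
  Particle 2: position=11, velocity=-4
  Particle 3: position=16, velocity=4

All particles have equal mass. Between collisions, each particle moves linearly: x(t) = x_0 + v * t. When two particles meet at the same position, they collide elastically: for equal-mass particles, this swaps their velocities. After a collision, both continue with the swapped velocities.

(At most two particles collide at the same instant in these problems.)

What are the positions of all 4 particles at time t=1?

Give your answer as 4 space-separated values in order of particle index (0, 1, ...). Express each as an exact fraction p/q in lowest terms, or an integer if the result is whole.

Collision at t=2/3: particles 1 and 2 swap velocities; positions: p0=4 p1=25/3 p2=25/3 p3=56/3; velocities now: v0=3 v1=-4 v2=2 v3=4
Advance to t=1 (no further collisions before then); velocities: v0=3 v1=-4 v2=2 v3=4; positions = 5 7 9 20

Answer: 5 7 9 20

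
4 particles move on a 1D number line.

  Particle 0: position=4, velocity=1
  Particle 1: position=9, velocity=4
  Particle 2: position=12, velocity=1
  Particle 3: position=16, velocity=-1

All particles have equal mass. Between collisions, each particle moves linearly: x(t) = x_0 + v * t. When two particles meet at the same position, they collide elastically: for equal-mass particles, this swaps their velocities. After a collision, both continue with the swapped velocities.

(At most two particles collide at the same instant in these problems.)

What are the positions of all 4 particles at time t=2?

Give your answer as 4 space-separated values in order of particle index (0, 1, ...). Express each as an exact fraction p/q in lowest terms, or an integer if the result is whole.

Collision at t=1: particles 1 and 2 swap velocities; positions: p0=5 p1=13 p2=13 p3=15; velocities now: v0=1 v1=1 v2=4 v3=-1
Collision at t=7/5: particles 2 and 3 swap velocities; positions: p0=27/5 p1=67/5 p2=73/5 p3=73/5; velocities now: v0=1 v1=1 v2=-1 v3=4
Collision at t=2: particles 1 and 2 swap velocities; positions: p0=6 p1=14 p2=14 p3=17; velocities now: v0=1 v1=-1 v2=1 v3=4
Advance to t=2 (no further collisions before then); velocities: v0=1 v1=-1 v2=1 v3=4; positions = 6 14 14 17

Answer: 6 14 14 17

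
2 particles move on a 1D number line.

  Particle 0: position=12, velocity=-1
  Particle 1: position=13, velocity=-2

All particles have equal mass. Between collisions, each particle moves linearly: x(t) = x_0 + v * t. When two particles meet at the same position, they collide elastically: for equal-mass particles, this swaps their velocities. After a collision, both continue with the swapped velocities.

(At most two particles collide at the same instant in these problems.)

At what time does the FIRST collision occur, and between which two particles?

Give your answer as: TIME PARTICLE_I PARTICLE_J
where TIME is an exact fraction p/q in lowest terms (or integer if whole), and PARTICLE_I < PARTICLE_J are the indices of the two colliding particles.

Answer: 1 0 1

Derivation:
Pair (0,1): pos 12,13 vel -1,-2 -> gap=1, closing at 1/unit, collide at t=1
Earliest collision: t=1 between 0 and 1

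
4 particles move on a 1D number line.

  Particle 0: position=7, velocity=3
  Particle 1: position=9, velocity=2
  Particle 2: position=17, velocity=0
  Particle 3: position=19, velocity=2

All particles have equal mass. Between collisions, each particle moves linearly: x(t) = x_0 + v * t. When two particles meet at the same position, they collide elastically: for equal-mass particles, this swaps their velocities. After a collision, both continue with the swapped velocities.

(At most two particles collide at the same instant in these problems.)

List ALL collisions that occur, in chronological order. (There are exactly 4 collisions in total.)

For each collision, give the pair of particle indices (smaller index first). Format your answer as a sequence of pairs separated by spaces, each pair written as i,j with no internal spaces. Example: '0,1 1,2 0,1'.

Collision at t=2: particles 0 and 1 swap velocities; positions: p0=13 p1=13 p2=17 p3=23; velocities now: v0=2 v1=3 v2=0 v3=2
Collision at t=10/3: particles 1 and 2 swap velocities; positions: p0=47/3 p1=17 p2=17 p3=77/3; velocities now: v0=2 v1=0 v2=3 v3=2
Collision at t=4: particles 0 and 1 swap velocities; positions: p0=17 p1=17 p2=19 p3=27; velocities now: v0=0 v1=2 v2=3 v3=2
Collision at t=12: particles 2 and 3 swap velocities; positions: p0=17 p1=33 p2=43 p3=43; velocities now: v0=0 v1=2 v2=2 v3=3

Answer: 0,1 1,2 0,1 2,3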